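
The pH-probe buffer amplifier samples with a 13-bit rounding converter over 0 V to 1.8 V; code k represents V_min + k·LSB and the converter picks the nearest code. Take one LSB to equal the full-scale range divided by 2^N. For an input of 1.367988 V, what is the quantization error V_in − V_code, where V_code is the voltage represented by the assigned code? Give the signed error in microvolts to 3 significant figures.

−29.6 µV

Full-scale range = 1.8 V. LSB = 1.8 V / 2^13 ≈ 219.7 µV.
(1.367988 − (0)) / LSB = 1.367988 × 8192/1.8 = 6225.8654. Nearest integer: k = 6226.
V_code = 0 + (6226/8192) × 1.8 = 1.368017578 V.
e = 1.367988 − (1.368017578) = −29.6 µV.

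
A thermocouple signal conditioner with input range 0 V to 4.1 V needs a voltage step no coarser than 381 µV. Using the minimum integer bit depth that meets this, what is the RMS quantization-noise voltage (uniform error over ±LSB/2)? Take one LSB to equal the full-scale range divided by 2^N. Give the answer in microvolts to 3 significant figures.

Span = 4.1 V.
Need 2^N ≥ 4.1 V / 381 µV = 10760 → N_min = 14.
LSB = 4.1 V ÷ 2^14 = 4.1/16384 V = 250.24 µV.
V_rms = LSB/√12 = 72.2 µV.

72.2 µV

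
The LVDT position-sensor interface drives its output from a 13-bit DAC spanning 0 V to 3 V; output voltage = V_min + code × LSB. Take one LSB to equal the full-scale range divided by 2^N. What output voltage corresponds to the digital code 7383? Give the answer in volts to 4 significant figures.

Span = 3 V. LSB = 3 V / 2^13.
V_out = 0 + 7383 × (3/8192) V
      = 0 + 2.70374 = 2.70374 V.

2.704 V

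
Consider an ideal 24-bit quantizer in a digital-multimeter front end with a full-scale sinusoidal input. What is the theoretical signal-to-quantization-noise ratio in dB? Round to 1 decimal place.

SNR = 6.02·24 + 1.76 = 146.24 dB.

146.2 dB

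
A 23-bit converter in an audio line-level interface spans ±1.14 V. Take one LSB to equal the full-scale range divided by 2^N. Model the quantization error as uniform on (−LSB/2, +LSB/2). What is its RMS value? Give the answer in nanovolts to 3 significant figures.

78.5 nV

Span: 1.14 V − (-1.14 V) = 2.28 V.
LSB = 2.28 V / 2^23 = 271.80 nV.
For a uniform distribution on [−LSB/2, +LSB/2], V_rms = LSB/√12 = 271.80 nV/3.4641 = 78.5 nV.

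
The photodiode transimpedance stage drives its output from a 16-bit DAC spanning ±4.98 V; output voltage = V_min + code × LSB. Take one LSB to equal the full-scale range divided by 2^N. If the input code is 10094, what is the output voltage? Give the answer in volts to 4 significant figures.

-3.446 V

Full-scale range = 4.98 V − (-4.98 V) = 9.96 V. LSB = 9.96 V / 2^16.
V_out = V_min + code × LSB = -4.98 V + 10094 × 9.96 V / 65536
      = -4.98 + 1.53406 = -3.44594 V.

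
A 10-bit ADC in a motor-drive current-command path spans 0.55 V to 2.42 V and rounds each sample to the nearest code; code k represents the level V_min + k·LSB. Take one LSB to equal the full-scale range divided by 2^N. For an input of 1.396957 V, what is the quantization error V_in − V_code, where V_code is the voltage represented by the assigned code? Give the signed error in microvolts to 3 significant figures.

The full-scale span is 2.42 − (0.55) = 1.87 V. LSB = 1.87 V / 2^10 ≈ 1.826 mV.
(V_in − V_min)/LSB = (1.396957 − (0.55)) × 1024/1.87 = 463.7882 → nearest code k = 464.
V_code = 0.55 + (464/1024) × 1.87 = 1.397343750 V.
Error = V_in − V_code = 1.396957 − (1.397343750) = −387 µV.

−387 µV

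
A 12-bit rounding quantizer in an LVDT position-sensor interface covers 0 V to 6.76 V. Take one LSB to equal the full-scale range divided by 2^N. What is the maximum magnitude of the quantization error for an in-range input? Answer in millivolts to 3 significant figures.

0.825 mV

Full-scale range = 6.76 V.
One LSB is 6.76 V / 4096 = 1.6504 mV.
A rounding quantizer has |error| ≤ LSB/2 = 0.825 mV.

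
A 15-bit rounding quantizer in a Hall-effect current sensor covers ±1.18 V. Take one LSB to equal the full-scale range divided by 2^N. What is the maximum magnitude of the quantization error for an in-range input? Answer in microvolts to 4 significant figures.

Span: 1.18 V − (-1.18 V) = 2.36 V.
LSB = 2.36 V / 2^15 = 72.0215 µV.
A rounding quantizer has |error| ≤ LSB/2 = 36.01 µV.

36.01 µV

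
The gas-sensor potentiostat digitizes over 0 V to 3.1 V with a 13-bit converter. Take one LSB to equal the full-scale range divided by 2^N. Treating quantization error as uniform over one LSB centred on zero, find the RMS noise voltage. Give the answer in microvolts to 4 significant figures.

V_FS = 3.1 V.
Step size = 3.1/8192 V = 378.418 µV.
RMS of a uniform error over width LSB is LSB/√12 = 109.2 µV.

109.2 µV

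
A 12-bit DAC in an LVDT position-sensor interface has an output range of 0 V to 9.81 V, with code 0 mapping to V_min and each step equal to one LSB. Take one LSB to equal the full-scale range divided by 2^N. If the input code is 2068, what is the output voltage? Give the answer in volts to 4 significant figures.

V_FS = 9.81 V. LSB = 9.81 V / 2^12.
V_out = 0 + 2068 × (9.81/4096) V
      = 0 V + 4.95290 V = 4.95290 V.

4.953 V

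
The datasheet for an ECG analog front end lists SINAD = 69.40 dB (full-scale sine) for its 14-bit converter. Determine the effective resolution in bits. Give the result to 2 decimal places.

11.24 bits

Inverting SNR = 6.02 N + 1.76: N_eff = (69.40 − 1.76)/6.02 = 11.2359.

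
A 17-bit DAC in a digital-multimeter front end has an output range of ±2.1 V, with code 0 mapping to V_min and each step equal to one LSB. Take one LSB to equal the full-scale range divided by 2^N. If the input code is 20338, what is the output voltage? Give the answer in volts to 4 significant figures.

-1.448 V

The full-scale span is 2.1 − (-2.1) = 4.2 V. LSB = 4.2 V / 2^17.
V_out = V_min + code × LSB = -2.1 V + 20338 × 4.2 V / 131072
      = -2.1 V + 0.651700 V = -1.44830 V.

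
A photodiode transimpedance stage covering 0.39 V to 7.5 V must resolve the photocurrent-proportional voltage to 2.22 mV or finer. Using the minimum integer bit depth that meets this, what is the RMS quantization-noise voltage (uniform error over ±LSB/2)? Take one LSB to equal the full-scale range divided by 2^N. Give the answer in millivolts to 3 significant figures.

0.501 mV

Range = 7.5 − (0.39) = 7.11 V.
Required number of levels: 7.11/2.22 mV = 3202.7; smallest N with 2^N ≥ that is 12.
One LSB is 7.11 V / 4096 = 1.7358 mV.
σ_q = LSB/√12 = 1.7358 mV/3.4641 = 0.501 mV.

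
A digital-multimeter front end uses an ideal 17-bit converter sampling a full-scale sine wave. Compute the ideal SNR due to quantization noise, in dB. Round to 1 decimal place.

104.1 dB

6.02(17) + 1.76 = 102.34 + 1.76 = 104.10 dB.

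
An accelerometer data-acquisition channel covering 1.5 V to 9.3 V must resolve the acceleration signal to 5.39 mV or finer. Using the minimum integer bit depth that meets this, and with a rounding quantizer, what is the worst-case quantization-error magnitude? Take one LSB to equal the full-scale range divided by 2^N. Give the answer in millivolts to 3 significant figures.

1.90 mV

Full-scale range = 9.3 V − (1.5 V) = 7.8 V.
Levels needed ≥ 7.8/5.39 mV = 1447. 2^11 = 2048 suffices, so N_min = 11.
LSB = 7.8 V / 2^11 = 3.8086 mV.
|e|_max = LSB/2 = 1.90 mV.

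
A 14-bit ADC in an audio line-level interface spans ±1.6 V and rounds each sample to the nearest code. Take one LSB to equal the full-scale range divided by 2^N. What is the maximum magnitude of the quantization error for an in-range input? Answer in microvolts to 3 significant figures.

Span: 1.6 V − (-1.6 V) = 3.2 V.
LSB = 3.2 V / 2^14 = 195.31 µV.
A rounding quantizer has |error| ≤ LSB/2 = 97.7 µV.

97.7 µV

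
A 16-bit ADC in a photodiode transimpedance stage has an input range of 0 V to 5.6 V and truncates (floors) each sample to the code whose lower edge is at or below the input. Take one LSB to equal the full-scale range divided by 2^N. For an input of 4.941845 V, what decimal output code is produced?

Range is 5.6 V. LSB = 5.6 V / 2^16 ≈ 85.45 µV.
(V_in − V_min) × 2^16/range = (4.941845 − (0)) × 65536/5.6 = 57833.706.
Floor → code = 57833.

57833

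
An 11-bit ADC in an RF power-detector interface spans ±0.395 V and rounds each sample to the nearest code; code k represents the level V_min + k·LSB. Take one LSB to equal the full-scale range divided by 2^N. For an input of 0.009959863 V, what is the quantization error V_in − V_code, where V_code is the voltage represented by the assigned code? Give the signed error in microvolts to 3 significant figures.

−69.4 µV

The full-scale span is 0.395 − (-0.395) = 0.79 V. LSB = 0.79 V / 2^11 ≈ 385.7 µV.
(0.009959863 − (-0.395)) / LSB = 0.404959863 × 2048/0.79 = 1049.8200. Nearest integer: k = 1050.
V_code = -0.395 + (1050/2048) × 0.79 = 0.01002929688 V.
V_in − V_code = 0.009959863 − (0.01002929688) = −69.4 µV.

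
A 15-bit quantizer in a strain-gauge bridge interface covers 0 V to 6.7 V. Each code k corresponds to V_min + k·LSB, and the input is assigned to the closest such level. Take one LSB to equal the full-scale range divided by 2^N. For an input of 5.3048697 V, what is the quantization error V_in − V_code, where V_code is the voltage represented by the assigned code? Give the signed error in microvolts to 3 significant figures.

Span = 6.7 V. LSB = 6.7 V / 2^15 ≈ 204.5 µV.
(V_in − V_min)/LSB = (5.3048697 − (0)) × 32768/6.7 = 25944.7717 → nearest code k = 25945.
Reconstructed level: 0 + 25945 × 6.7/32768 V = 5.3049163818 V.
V_in − V_code = 5.3048697 − (5.3049163818) = −46.7 µV.

−46.7 µV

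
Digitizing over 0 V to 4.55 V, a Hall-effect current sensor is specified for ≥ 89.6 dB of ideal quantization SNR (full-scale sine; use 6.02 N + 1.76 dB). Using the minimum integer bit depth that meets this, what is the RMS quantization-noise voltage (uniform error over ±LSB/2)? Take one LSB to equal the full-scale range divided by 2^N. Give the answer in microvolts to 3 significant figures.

40.1 µV

V_FS = 4.55 V.
N ≥ (89.6 − 1.76)/6.02 = 14.591 → N_min = 15.
LSB = 4.55 V / 2^15 = 138.85 µV.
V_rms = LSB/√12 = 40.1 µV.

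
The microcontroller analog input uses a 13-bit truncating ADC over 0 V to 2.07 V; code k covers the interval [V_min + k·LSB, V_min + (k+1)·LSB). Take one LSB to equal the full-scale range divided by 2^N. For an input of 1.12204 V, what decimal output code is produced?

4440

Full-scale range = 2.07 V. LSB = 2.07 V / 2^13 ≈ 252.7 µV.
(V_in − V_min) × 2^13/range = (1.12204 − (0)) × 8192/2.07 = 4440.460.
Floor → code = 4440.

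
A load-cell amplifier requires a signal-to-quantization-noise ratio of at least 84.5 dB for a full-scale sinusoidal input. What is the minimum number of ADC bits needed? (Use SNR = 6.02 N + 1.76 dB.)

Required N = ⌈(84.5 − 1.76)/6.02⌉ = ⌈13.744⌉ = 14.

14 bits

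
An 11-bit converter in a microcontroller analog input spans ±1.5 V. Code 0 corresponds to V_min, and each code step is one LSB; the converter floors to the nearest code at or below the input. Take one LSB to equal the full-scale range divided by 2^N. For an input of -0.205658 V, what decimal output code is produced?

Full-scale range = 1.5 V − (-1.5 V) = 3 V. LSB = 3 V / 2^11 ≈ 1.465 mV.
code = ⌊(V_in − V_min)/LSB⌋ = ⌊(V_in − V_min) × 2^11 / range⌋
     = ⌊(-0.205658 − (-1.5)) × 2048 / 3⌋ = ⌊1.294342 × 2048/3⌋
     = ⌊883.604⌋ = 883.

883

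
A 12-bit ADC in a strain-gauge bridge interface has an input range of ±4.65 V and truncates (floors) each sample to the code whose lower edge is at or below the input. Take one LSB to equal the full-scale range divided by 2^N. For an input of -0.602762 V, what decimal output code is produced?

The full-scale span is 4.65 − (-4.65) = 9.3 V. LSB = 9.3 V / 2^12 ≈ 2.271 mV.
code = ⌊(V_in − V_min)/LSB⌋ = ⌊(V_in − V_min) × 2^12 / range⌋
     = ⌊(-0.602762 − (-4.65)) × 4096 / 9.3⌋ = ⌊4.047238 × 4096/9.3⌋
     = ⌊1782.525⌋ = 1782.

1782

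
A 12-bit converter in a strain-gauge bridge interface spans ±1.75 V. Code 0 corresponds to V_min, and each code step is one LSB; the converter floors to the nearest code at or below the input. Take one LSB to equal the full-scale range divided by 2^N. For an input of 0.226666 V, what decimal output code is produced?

The full-scale span is 1.75 − (-1.75) = 3.5 V. LSB = 3.5 V / 2^12 ≈ 0.8545 mV.
code = ⌊(V_in − V_min)/LSB⌋ = ⌊(V_in − V_min) × 2^12 / range⌋
     = ⌊(0.226666 − (-1.75)) × 4096 / 3.5⌋ = ⌊1.976666 × 4096/3.5⌋
     = ⌊2313.264⌋ = 2313.

2313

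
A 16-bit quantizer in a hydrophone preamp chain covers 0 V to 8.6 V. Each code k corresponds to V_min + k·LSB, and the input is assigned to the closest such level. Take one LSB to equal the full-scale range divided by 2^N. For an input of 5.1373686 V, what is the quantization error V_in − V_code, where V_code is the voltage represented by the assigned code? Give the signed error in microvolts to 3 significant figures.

Full-scale range = 8.6 V. LSB = 8.6 V / 2^16 ≈ 131.2 µV.
Position in LSBs: (5.1373686 − (0)) × 65536/8.6 = 39149.1382; rounding gives k = 39149.
Reconstructed level: 0 + 39149 × 8.6/65536 V = 5.1373504639 V.
V_in − V_code = 5.1373686 − (5.1373504639) = +18.1 µV.

+18.1 µV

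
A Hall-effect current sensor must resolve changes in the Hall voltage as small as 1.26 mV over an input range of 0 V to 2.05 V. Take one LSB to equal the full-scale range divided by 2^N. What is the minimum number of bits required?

11 bits

Range is 2.05 V.
Need 2^N ≥ 2.05 V / 1.26 mV = 1627 → N_min = 11.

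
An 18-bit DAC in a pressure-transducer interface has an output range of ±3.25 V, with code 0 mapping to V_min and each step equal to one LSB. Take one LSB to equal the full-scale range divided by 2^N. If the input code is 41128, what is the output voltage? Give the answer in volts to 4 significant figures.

The full-scale span is 3.25 − (-3.25) = 6.5 V. LSB = 6.5 V / 2^18.
V_out = -3.25 + 41128 × (6.5/262144) V
      = -3.25 + 1.01979 = -2.23021 V.

-2.230 V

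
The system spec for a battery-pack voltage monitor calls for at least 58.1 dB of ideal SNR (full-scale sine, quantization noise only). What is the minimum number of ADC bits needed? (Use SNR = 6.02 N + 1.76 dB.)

Solving 6.02 N ≥ 58.1 − 1.76: N ≥ 9.359. Round up → N = 10.

10 bits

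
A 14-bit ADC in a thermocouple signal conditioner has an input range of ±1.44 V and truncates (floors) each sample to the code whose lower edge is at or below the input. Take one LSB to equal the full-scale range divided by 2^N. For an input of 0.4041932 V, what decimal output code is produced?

Full-scale range = 1.44 V − (-1.44 V) = 2.88 V. LSB = 2.88 V / 2^14 ≈ 175.8 µV.
V_in − V_min = 0.4041932 − (-1.44) = 1.8441932 V.
Divide by LSB: 1.8441932 × 16384/2.88 = 10491.4102.
Truncating gives code 10491.

10491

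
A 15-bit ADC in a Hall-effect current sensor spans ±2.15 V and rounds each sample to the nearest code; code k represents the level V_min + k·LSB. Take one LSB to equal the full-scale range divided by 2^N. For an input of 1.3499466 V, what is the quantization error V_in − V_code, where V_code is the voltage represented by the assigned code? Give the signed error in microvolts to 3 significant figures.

The full-scale span is 2.15 − (-2.15) = 4.3 V. LSB = 4.3 V / 2^15 ≈ 131.2 µV.
(V_in − V_min)/LSB = (1.3499466 − (-2.15)) × 32768/4.3 = 26671.2210 → nearest code k = 26671.
V_code = -2.15 + (26671/32768) × 4.3 = 1.3499176025 V.
V_in − V_code = 1.3499466 − (1.3499176025) = +29.0 µV.

+29.0 µV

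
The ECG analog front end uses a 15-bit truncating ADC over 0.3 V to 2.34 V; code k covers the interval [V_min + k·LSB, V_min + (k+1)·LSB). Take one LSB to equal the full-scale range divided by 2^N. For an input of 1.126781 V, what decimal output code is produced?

13280

The full-scale span is 2.34 − (0.3) = 2.04 V. LSB = 2.04 V / 2^15 ≈ 62.26 µV.
(V_in − V_min) × 2^15/range = (1.126781 − (0.3)) × 32768/2.04 = 13280.372.
Floor → code = 13280.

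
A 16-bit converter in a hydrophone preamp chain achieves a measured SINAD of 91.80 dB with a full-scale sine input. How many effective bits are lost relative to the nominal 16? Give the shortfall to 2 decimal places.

Effective bits = (91.80 − 1.76)/6.02 = 14.9568.
16 − 14.9568 = 1.04 bits below nominal.

1.04 bits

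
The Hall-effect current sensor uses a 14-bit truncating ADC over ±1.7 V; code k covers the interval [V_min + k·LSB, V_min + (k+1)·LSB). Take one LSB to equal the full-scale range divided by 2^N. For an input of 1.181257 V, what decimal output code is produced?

Range = 1.7 − (-1.7) = 3.4 V. LSB = 3.4 V / 2^14 ≈ 207.5 µV.
(V_in − V_min) × 2^14/range = (1.181257 − (-1.7)) × 16384/3.4 = 13884.269.
Floor → code = 13884.

13884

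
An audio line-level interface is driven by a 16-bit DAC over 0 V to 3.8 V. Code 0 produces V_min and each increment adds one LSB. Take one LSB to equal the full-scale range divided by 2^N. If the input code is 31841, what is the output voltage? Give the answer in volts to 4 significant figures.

1.846 V

V_FS = 3.8 V. LSB = 3.8 V / 2^16.
V_out = 0 + 31841 × (3.8/65536) V
      = 0 + 1.84625 = 1.84625 V.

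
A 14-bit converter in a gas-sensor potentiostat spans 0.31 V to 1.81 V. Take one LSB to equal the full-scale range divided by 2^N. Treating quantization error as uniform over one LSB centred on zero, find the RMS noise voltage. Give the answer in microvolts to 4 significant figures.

The full-scale span is 1.81 − (0.31) = 1.5 V.
LSB = 1.5 V ÷ 2^14 = 1.5/16384 V = 91.5527 µV.
For a uniform distribution on [−LSB/2, +LSB/2], V_rms = LSB/√12 = 91.5527 µV/3.4641 = 26.43 µV.

26.43 µV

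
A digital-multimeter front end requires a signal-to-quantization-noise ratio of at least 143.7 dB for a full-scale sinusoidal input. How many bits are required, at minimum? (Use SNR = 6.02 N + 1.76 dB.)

6.02 N + 1.76 ≥ 143.7 gives N ≥ 23.578, so the minimum integer is 24.

24 bits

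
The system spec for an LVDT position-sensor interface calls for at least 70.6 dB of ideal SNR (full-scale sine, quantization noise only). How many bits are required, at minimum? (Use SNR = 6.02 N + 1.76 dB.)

Solving 6.02 N ≥ 70.6 − 1.76: N ≥ 11.435. Round up → N = 12.

12 bits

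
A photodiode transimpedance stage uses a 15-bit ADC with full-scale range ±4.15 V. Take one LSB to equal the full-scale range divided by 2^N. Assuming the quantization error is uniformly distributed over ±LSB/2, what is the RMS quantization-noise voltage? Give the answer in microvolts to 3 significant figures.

73.1 µV

Range = 4.15 − (-4.15) = 8.3 V.
One LSB is 8.3 V / 32768 = 253.30 µV.
σ_q = LSB/√12 = 253.30 µV/3.4641 = 73.1 µV.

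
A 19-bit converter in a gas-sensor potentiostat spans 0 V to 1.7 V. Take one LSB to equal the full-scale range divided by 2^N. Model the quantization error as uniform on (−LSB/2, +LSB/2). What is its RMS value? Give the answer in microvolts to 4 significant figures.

0.9360 µV

Full-scale range = 1.7 V.
Step size = 1.7/524288 V = 3.24249 µV.
σ_q = LSB/√12 = 3.24249 µV/3.4641 = 0.9360 µV.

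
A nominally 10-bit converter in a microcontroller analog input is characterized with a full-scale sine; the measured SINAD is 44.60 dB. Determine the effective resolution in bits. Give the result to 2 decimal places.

(44.60 − 1.76) / 6.02 = 42.84/6.02 = 7.1163 effective bits.

7.12 bits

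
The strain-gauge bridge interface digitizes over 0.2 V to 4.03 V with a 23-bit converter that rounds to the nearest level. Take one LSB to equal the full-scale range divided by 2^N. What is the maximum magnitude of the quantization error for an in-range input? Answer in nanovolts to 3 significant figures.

228 nV

The full-scale span is 4.03 − (0.2) = 3.83 V.
Step size = 3.83/8388608 V = 456.57 nV.
A rounding quantizer has |error| ≤ LSB/2 = 228 nV.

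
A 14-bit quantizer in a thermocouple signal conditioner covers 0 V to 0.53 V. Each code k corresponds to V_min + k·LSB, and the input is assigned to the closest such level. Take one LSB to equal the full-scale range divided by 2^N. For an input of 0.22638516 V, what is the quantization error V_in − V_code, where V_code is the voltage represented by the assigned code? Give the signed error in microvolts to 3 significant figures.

+9.43 µV

Full-scale range = 0.53 V. LSB = 0.53 V / 2^14 ≈ 32.35 µV.
(V_in − V_min)/LSB = (0.22638516 − (0)) × 16384/0.53 = 6998.2914 → nearest code k = 6998.
V_code = 0 + (6998/16384) × 0.53 = 0.22637573242 V.
V_in − V_code = 0.22638516 − (0.22637573242) = +9.43 µV.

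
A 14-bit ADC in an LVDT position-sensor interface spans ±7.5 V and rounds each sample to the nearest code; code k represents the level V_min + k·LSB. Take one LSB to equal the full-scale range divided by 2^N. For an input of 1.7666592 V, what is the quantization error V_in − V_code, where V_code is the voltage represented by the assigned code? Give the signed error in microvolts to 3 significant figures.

Range = 7.5 − (-7.5) = 15 V. LSB = 15 V / 2^14 ≈ 0.9155 mV.
(V_in − V_min)/LSB = (1.7666592 − (-7.5)) × 16384/15 = 10121.6630 → nearest code k = 10122.
Reconstructed level: -7.5 + 10122 × 15/16384 V = 1.7669677734 V.
e = 1.7666592 − (1.7669677734) = −309 µV.

−309 µV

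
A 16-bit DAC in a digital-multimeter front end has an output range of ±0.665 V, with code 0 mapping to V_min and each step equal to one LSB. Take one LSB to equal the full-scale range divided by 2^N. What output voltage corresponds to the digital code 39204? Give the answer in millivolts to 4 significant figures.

Full-scale range = 0.665 V − (-0.665 V) = 1.33 V. LSB = 1.33 V / 2^16.
V_out = -0.665 + 39204 × (1.33/65536) V
      = -0.665 V + 0.795613 V = 0.130613 V.

130.6 mV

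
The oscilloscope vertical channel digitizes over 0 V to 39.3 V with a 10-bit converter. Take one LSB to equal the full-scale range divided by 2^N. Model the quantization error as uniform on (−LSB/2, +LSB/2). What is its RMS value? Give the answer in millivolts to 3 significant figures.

V_FS = 39.3 V.
LSB = 39.3 V / 2^10 = 38.379 mV.
V_rms = LSB/√12 = 38.379 mV / √12 = 11.1 mV.

11.1 mV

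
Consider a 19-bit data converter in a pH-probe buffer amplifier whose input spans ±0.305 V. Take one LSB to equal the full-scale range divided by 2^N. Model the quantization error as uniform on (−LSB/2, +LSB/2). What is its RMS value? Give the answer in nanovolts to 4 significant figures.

335.9 nV

Full-scale range = 0.305 V − (-0.305 V) = 0.61 V.
Step size = 0.61/524288 V = 1.16348 µV.
For a uniform distribution on [−LSB/2, +LSB/2], V_rms = LSB/√12 = 1.16348 µV/3.4641 = 335.9 nV.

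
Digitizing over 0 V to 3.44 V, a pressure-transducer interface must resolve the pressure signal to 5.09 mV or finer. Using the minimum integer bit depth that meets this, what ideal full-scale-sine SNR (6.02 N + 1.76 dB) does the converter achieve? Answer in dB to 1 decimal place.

62.0 dB

V_FS = 3.44 V.
Levels needed ≥ 3.44/5.09 mV = 675.8. 2^10 = 1024 suffices, so N_min = 10.
Ideal SNR at N = 10: 6.02·10 + 1.76 = 62.0 dB.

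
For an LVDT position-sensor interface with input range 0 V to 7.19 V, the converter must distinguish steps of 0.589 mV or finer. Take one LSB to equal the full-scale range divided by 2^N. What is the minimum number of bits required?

V_FS = 7.19 V.
Levels needed ≥ 7.19/0.589 mV = 12210. 2^14 = 16384 suffices, so N_min = 14.

14 bits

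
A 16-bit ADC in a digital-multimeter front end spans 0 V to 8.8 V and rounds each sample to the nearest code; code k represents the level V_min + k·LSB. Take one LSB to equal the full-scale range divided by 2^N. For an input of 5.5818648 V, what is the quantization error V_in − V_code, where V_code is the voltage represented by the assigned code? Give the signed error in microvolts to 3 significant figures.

V_FS = 8.8 V. LSB = 8.8 V / 2^16 ≈ 134.3 µV.
(V_in − V_min)/LSB = (5.5818648 − (0)) × 65536/8.8 = 41569.6695 → nearest code k = 41570.
V_code = V_min + k × range/2^16 = 0 + 41570 × 8.8/65536 = 5.5819091797 V.
Error = V_in − V_code = 5.5818648 − (5.5819091797) = −44.4 µV.

−44.4 µV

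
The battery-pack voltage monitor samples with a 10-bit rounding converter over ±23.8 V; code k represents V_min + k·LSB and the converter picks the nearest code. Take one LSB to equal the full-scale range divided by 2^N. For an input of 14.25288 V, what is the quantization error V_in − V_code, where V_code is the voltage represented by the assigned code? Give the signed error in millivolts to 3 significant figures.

The full-scale span is 23.8 − (-23.8) = 47.6 V. LSB = 47.6 V / 2^10 ≈ 46.48 mV.
(V_in − V_min)/LSB = (14.25288 − (-23.8)) × 1024/47.6 = 818.6166 → nearest code k = 819.
Reconstructed level: -23.8 + 819 × 47.6/1024 V = 14.27070313 V.
V_in − V_code = 14.25288 − (14.27070313) = −17.8 mV.

−17.8 mV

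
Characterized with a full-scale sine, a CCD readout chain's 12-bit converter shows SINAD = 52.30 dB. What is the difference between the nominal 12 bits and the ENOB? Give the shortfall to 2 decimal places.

ENOB = (SINAD − 1.76)/6.02 = (52.30 − 1.76)/6.02 = 8.3953 bits.
Lost resolution: 12 − 8.3953 = 3.6047 bits.

3.60 bits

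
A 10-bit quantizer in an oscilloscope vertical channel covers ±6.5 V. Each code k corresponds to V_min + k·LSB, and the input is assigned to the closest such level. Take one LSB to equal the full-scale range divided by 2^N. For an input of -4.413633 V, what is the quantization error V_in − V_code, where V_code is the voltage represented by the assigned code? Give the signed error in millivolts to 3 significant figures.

Range = 6.5 − (-6.5) = 13 V. LSB = 13 V / 2^10 ≈ 12.70 mV.
Position in LSBs: (-4.413633 − (-6.5)) × 1024/13 = 164.3415; rounding gives k = 164.
Reconstructed level: -6.5 + 164 × 13/1024 V = -4.417968750 V.
e = -4.413633 − (-4.417968750) = +4.34 mV.

+4.34 mV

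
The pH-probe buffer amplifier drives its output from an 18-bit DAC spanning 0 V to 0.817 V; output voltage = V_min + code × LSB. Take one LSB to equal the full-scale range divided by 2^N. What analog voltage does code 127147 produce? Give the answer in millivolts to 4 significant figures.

Full-scale range = 0.817 V. LSB = 0.817 V / 2^18.
V_out = V_min + code × LSB = 0 V + 127147 × 0.817 V / 262144
      = 0 + 0.396267 = 0.396267 V.

396.3 mV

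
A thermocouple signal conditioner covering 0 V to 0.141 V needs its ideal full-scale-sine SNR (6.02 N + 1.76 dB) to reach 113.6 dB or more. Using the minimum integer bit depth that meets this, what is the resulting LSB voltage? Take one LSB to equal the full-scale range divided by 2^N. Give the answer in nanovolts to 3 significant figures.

Full-scale range = 0.141 V.
6.02 N + 1.76 ≥ 113.6 gives N ≥ 18.578, so the minimum integer is 19.
One LSB is 0.141 V / 524288 = 269 nV.

269 nV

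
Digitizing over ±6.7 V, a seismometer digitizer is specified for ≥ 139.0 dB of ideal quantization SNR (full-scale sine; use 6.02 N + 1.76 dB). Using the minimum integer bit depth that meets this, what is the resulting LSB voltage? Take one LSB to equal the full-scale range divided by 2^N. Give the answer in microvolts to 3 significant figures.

1.60 µV

Range = 6.7 − (-6.7) = 13.4 V.
N ≥ (139.0 − 1.76)/6.02 = 22.797 → N_min = 23.
LSB = 13.4 V / 2^23 = 1.60 µV.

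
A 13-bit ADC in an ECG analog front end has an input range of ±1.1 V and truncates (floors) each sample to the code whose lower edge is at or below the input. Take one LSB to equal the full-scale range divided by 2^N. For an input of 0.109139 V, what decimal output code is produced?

Span: 1.1 V − (-1.1 V) = 2.2 V. LSB = 2.2 V / 2^13 ≈ 268.6 µV.
V_in − V_min = 0.109139 − (-1.1) = 1.209139 V.
Divide by LSB: 1.209139 × 8192/2.2 = 4502.3939.
Truncating gives code 4502.

4502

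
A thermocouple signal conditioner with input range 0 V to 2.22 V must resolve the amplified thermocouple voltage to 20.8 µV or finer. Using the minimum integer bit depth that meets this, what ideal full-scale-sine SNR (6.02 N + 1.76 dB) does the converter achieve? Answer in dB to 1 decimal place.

Range is 2.22 V.
Need 2^N ≥ 2.22 V / 20.8 µV = 106700 → N_min = 17.
SNR = 6.02 × 17 + 1.76 = 104.10 dB.

104.1 dB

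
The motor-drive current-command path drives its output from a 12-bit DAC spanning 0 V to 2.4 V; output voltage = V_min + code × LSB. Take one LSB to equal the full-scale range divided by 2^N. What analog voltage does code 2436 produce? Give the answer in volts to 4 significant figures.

Full-scale range = 2.4 V. LSB = 2.4 V / 2^12.
Output = V_min + (2436/4096) × range = 0 + 0.594727 × 2.4 V
      = 0 + 1.42734 = 1.42734 V.

1.427 V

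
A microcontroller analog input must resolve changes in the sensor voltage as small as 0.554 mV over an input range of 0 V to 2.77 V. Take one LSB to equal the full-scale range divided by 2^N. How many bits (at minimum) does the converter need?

Span = 2.77 V.
Levels needed ≥ 2.77/0.554 mV = 5000. 2^13 = 8192 suffices, so N_min = 13.

13 bits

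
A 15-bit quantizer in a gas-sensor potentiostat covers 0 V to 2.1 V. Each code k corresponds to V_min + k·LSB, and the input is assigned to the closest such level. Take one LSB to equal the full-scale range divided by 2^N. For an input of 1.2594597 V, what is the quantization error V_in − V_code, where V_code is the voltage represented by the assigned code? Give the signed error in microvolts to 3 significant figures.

+23.7 µV

Full-scale range = 2.1 V. LSB = 2.1 V / 2^15 ≈ 64.09 µV.
(1.2594597 − (0)) / LSB = 1.2594597 × 32768/2.1 = 19652.3693. Nearest integer: k = 19652.
V_code = 0 + (19652/32768) × 2.1 = 1.2594360352 V.
V_in − V_code = 1.2594597 − (1.2594360352) = +23.7 µV.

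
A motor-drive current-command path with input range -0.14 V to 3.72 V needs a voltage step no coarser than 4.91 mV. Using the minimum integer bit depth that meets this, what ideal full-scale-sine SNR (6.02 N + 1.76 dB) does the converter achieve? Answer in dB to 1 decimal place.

The full-scale span is 3.72 − (-0.14) = 3.86 V.
3.86 V / 4.91 mV = 786.2. Since 2^9 = 512 and 2^10 = 1024, N = 10.
Ideal SNR at N = 10: 6.02·10 + 1.76 = 62.0 dB.

62.0 dB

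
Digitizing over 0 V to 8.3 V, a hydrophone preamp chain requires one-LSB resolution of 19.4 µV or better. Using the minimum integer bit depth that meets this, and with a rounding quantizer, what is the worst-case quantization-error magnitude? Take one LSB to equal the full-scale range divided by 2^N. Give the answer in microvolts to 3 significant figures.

Range is 8.3 V.
Need 2^N ≥ 8.3 V / 19.4 µV = 427800 → N_min = 19.
LSB = 8.3 V ÷ 2^19 = 8.3/524288 V = 15.831 µV.
Half an LSB is 7.92 µV.

7.92 µV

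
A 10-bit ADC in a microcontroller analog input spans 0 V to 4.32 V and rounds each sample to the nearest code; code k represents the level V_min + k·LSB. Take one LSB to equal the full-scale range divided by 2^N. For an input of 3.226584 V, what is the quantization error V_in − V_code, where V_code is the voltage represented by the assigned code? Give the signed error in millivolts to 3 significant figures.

Full-scale range = 4.32 V. LSB = 4.32 V / 2^10 ≈ 4.219 mV.
(3.226584 − (0)) / LSB = 3.226584 × 1024/4.32 = 764.8199. Nearest integer: k = 765.
V_code = V_min + k × range/2^10 = 0 + 765 × 4.32/1024 = 3.227343750 V.
e = 3.226584 − (3.227343750) = −0.760 mV.

−0.760 mV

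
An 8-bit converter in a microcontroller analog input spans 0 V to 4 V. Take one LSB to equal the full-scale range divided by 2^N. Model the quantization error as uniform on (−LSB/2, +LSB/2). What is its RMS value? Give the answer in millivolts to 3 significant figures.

Span = 4 V.
LSB = 4 V ÷ 2^8 = 4/256 V = 15.625 mV.
V_rms = LSB/√12 = 15.625 mV / √12 = 4.51 mV.

4.51 mV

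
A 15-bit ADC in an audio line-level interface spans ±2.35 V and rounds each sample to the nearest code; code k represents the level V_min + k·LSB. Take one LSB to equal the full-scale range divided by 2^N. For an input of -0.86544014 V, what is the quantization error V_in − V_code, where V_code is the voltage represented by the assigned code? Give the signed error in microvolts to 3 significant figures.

The full-scale span is 2.35 − (-2.35) = 4.7 V. LSB = 4.7 V / 2^15 ≈ 143.4 µV.
(-0.86544014 − (-2.35)) / LSB = 1.48455986 × 32768/4.7 = 10350.2250. Nearest integer: k = 10350.
V_code = -2.35 + (10350/32768) × 4.7 = -0.86547241211 V.
e = -0.86544014 − (-0.86547241211) = +32.3 µV.

+32.3 µV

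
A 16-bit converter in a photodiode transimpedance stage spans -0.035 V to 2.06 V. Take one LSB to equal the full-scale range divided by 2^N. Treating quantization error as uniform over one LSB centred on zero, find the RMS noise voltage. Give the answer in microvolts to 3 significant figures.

Range = 2.06 − (-0.035) = 2.095 V.
Step size = 2.095/65536 V = 31.967 µV.
V_rms = LSB/√12 = 31.967 µV / √12 = 9.23 µV.

9.23 µV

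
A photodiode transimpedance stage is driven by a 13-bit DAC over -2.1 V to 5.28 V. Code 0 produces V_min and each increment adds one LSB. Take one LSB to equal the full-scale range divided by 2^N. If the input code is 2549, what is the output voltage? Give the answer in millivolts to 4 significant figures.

196.3 mV

Range = 5.28 − (-2.1) = 7.38 V. LSB = 7.38 V / 2^13.
V_out = -2.1 + 2549 × (7.38/8192) V
      = -2.1 + 2.29634 = 0.196340 V.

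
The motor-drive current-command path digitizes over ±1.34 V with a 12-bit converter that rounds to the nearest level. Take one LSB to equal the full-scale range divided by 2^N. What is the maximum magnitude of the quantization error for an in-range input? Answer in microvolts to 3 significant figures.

327 µV

The full-scale span is 1.34 − (-1.34) = 2.68 V.
LSB = 2.68 V ÷ 2^12 = 2.68/4096 V = 0.65430 mV.
|e|_max = LSB/2 = 327 µV.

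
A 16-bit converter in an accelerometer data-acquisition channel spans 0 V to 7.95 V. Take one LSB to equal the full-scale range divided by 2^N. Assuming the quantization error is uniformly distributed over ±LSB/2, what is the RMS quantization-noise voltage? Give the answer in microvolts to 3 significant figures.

35.0 µV

V_FS = 7.95 V.
LSB = 7.95 V ÷ 2^16 = 7.95/65536 V = 121.31 µV.
σ_q = LSB/√12 = 121.31 µV/3.4641 = 35.0 µV.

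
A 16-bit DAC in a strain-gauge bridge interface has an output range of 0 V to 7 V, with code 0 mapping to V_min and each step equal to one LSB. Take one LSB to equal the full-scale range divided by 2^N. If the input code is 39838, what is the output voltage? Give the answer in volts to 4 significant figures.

4.255 V

V_FS = 7 V. LSB = 7 V / 2^16.
Output = V_min + (39838/65536) × range = 0 + 0.607880 × 7 V
      = 0 + 4.25516 = 4.25516 V.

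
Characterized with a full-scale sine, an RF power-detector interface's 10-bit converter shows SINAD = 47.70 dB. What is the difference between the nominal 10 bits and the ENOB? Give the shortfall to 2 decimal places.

2.37 bits

Effective bits = (47.70 − 1.76)/6.02 = 7.6312.
Lost resolution: 10 − 7.6312 = 2.3688 bits.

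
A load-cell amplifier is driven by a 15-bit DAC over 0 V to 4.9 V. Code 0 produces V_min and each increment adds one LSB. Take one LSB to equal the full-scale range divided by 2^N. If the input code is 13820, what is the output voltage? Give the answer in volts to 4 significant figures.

2.067 V

V_FS = 4.9 V. LSB = 4.9 V / 2^15.
Output = V_min + (13820/32768) × range = 0 + 0.421753 × 4.9 V
      = 0 + 2.06659 = 2.06659 V.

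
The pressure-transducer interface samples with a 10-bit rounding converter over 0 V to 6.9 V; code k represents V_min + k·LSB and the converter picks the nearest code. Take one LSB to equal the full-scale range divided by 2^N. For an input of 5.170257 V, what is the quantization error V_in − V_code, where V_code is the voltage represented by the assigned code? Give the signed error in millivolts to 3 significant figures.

+2.00 mV

Range is 6.9 V. LSB = 6.9 V / 2^10 ≈ 6.738 mV.
Position in LSBs: (5.170257 − (0)) × 1024/6.9 = 767.2961; rounding gives k = 767.
Reconstructed level: 0 + 767 × 6.9/1024 V = 5.168261719 V.
V_in − V_code = 5.170257 − (5.168261719) = +2.00 mV.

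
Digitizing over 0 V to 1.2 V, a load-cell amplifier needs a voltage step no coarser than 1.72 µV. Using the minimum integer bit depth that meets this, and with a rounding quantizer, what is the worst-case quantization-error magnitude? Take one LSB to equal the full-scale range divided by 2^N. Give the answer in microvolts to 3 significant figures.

0.572 µV

Full-scale range = 1.2 V.
1.2 V / 1.72 µV = 697700. Since 2^19 = 524288 and 2^20 = 1048576, N = 20.
LSB = 1.2 V / 2^20 = 1.1444 µV.
Half an LSB is 0.572 µV.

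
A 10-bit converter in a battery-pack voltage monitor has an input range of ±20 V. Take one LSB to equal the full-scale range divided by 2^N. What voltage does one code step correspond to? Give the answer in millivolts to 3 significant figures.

Full-scale range = 20 V − (-20 V) = 40 V.
2^10 = 1024 levels.
LSB = 40 V ÷ 2^10 = 40/1024 V = 39.1 mV.

39.1 mV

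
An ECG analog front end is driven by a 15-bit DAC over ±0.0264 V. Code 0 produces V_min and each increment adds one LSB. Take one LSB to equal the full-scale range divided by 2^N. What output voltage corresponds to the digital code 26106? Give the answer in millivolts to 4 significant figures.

15.67 mV

Range = 0.0264 − (-0.0264) = 0.0528 V. LSB = 0.0528 V / 2^15.
Output = V_min + (26106/32768) × range = -0.0264 + 0.796692 × 0.0528 V
      = -0.0264 + 0.0420653 = 0.0156653 V.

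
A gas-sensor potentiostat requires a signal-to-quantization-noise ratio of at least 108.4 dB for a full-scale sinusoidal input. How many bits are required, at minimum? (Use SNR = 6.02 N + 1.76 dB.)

Solving 6.02 N ≥ 108.4 − 1.76: N ≥ 17.714. Round up → N = 18.

18 bits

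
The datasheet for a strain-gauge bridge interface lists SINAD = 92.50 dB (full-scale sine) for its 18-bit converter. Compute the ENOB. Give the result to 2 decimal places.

(92.50 − 1.76) / 6.02 = 90.74/6.02 = 15.0731 effective bits.

15.07 bits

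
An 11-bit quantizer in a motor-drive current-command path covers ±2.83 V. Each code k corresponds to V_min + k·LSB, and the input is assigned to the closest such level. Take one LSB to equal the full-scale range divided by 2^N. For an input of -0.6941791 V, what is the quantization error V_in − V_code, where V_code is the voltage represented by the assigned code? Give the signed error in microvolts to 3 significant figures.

The full-scale span is 2.83 − (-2.83) = 5.66 V. LSB = 5.66 V / 2^11 ≈ 2.764 mV.
(V_in − V_min)/LSB = (-0.6941791 − (-2.83)) × 2048/5.66 = 772.8200 → nearest code k = 773.
V_code = V_min + k × range/2^11 = -2.83 + 773 × 5.66/2048 = -0.6936816406 V.
Error = V_in − V_code = -0.6941791 − (-0.6936816406) = −497 µV.

−497 µV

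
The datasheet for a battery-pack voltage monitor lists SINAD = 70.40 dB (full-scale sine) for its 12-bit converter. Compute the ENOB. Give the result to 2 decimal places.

11.40 bits

Inverting SNR = 6.02 N + 1.76: N_eff = (70.40 − 1.76)/6.02 = 11.4020.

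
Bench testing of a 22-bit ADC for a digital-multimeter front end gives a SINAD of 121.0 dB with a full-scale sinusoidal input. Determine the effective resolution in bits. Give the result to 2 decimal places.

19.81 bits

ENOB = (121.0 − 1.76)/6.02 = 19.8073 bits.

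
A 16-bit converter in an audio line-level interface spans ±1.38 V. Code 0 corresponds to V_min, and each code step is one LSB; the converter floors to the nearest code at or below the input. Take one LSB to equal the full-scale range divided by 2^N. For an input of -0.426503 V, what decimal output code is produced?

The full-scale span is 1.38 − (-1.38) = 2.76 V. LSB = 2.76 V / 2^16 ≈ 42.11 µV.
V_in − V_min = -0.426503 − (-1.38) = 0.953497 V.
Divide by LSB: 0.953497 × 65536/2.76 = 22640.7172.
Truncating gives code 22640.

22640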